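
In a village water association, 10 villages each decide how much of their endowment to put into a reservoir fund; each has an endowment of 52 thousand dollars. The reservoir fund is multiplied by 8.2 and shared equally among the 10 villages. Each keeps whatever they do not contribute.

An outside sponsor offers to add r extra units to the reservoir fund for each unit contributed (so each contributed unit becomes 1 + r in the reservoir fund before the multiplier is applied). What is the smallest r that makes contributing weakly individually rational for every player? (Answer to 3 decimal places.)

0.220

With matching at rate r, one contributed unit becomes (1 + r) in the reservoir fund and returns 8.2 × (1 + r) / 10 to the contributor.
Setting this equal to 1: 1 + r = 10/8.2 = 1.2195.
So the minimum matching rate is r = 1.2195 − 1 = 0.220.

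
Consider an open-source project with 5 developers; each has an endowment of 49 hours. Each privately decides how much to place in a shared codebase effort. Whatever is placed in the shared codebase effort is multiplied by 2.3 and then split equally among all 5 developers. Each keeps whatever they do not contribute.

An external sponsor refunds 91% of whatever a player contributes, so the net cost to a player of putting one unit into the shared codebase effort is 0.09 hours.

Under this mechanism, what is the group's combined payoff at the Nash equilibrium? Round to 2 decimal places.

The effective private return per unit is now (2.3/5) / 0.09 = 5.1111 > 1, so every player's dominant strategy flips to full contribution.
So the Nash equilibrium is full contribution by all 5; the group earns 5 × (49 × 0.91 + 2.3 × 49) = 786.45.

786.45 hours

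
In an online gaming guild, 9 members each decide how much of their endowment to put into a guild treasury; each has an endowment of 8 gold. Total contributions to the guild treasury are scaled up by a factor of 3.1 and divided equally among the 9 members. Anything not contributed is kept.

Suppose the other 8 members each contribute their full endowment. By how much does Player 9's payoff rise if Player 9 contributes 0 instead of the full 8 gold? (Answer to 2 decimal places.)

Switching from a contribution of 8 to 0 lets Player 9 keep an extra 8 gold, but lowers the guild treasury by 8, which costs Player 9 their own share of that drop: 3.1/9 × 8 = 2.76.
Net gain = 8 − 2.76 = 5.24. The private return per contributed unit (0.3444) is below 1, so free-riding is indeed the best response regardless of what the others do.

5.24 gold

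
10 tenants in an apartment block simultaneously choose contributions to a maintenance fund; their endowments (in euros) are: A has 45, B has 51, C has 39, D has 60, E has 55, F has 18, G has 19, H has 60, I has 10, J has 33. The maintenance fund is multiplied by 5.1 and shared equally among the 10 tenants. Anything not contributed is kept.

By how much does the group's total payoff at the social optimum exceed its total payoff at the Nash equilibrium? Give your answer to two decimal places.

The private return per contributed unit is 5.1/10 = 0.5100 < 1 for every player regardless of endowment, so the Nash equilibrium is zero contribution and the group total is Σ E_j = 45 + 51 + 39 + 60 + 55 + 18 + 19 + 60 + 10 + 33 = 390.
Each contributed unit returns 5.100 to the group, so the social optimum is full contribution by everyone: group total = 5.100 × 390 = 1989.00.
Efficiency loss = (5.100 − 1) × 390 = 1599.00.

1599.00 euros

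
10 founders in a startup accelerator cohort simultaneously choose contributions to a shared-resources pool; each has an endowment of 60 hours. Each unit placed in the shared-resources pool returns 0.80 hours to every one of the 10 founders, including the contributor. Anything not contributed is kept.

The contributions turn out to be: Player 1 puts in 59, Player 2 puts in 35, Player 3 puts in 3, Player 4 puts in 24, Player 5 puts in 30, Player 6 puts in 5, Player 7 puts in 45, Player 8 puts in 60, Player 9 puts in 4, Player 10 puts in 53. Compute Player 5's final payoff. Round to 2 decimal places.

Total contributed: 59 + 35 + 3 + 24 + 30 + 5 + 45 + 60 + 4 + 53 = 318.
Each receives 0.80 × 318 = 254.40 from the shared-resources pool.
Player 5 keeps 60 − 30 = 30, so Player 5's payoff is 30 + 254.40 = 284.40.

284.40 hours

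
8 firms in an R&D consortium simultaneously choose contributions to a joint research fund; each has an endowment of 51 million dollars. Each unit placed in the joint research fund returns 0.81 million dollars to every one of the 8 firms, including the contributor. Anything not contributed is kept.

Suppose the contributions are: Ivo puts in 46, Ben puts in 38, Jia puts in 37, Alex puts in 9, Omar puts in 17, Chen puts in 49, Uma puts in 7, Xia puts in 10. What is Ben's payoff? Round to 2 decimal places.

Total contributed: 46 + 38 + 37 + 9 + 17 + 49 + 7 + 10 = 213.
Each receives 0.81 × 213 = 172.53 from the joint research fund.
Ben keeps 51 − 38 = 13, so Ben's payoff is 13 + 172.53 = 185.53.

185.53 million dollars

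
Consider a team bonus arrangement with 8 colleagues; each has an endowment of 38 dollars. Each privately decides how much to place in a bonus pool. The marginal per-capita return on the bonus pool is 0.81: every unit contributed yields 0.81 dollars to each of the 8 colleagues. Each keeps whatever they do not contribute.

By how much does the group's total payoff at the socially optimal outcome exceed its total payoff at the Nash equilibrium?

The private return per contributed unit is 0.81 < 1, so contributing 0 is dominant for every player. At the Nash equilibrium everyone keeps their 38, and the group total is 8 × 38 = 304.
Each contributed unit returns 6.480 to the group as a whole (0.81 to each of 8 players), which exceeds 1, so the social optimum is full contribution: group total = 6.480 × 304 = 1969.92.
Efficiency loss = 1969.92 − 304 = 1665.92.

1665.92 dollars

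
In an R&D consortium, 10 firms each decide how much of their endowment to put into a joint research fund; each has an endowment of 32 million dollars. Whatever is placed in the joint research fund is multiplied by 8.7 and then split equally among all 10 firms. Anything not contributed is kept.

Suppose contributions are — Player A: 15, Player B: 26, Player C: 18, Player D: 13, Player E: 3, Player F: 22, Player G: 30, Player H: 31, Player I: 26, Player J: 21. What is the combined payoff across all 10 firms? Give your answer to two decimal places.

1898.50 million dollars

Total contributed: 15 + 26 + 18 + 13 + 3 + 22 + 30 + 31 + 26 + 21 = 205; total kept: 10 × 32 − 205 = 115.
The joint research fund pays out 8.7 × 205 = 1783.50 in aggregate.
Group total = 115 + 1783.50 = 1898.50.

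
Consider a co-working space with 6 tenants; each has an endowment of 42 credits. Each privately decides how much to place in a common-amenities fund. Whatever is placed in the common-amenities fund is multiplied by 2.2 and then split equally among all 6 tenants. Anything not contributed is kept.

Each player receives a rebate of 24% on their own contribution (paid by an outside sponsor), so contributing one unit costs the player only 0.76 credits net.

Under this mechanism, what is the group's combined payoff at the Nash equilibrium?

252.00 credits

Even with the mechanism, each unit contributed returns only (2.2/6) / 0.76 = 0.4825 per unit of net cost, so contributing nothing is still dominant.
At the Nash equilibrium no one contributes; group total payoff = 6 × 42 = 252.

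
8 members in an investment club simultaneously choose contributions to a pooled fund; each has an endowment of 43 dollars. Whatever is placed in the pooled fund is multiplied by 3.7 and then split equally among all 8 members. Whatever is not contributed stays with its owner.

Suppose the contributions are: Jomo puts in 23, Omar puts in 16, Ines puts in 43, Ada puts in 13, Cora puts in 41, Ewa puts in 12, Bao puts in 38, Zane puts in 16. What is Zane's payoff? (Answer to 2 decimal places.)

Total contributed: 23 + 16 + 43 + 13 + 41 + 12 + 38 + 16 = 202.
Each receives 3.7 × 202 / 8 = 93.43 from the pooled fund.
Zane keeps 43 − 16 = 27, so Zane's payoff is 27 + 93.43 = 120.43.

120.43 dollars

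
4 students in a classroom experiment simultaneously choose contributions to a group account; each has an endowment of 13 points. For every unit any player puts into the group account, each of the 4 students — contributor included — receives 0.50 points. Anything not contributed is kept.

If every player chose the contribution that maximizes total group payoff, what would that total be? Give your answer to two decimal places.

Each contributed unit returns 2.000 to the group as a whole (0.50 to each of 4 players), which exceeds 1, so the social optimum is full contribution: group total = 2.000 × 52 = 104.00.

104.00 points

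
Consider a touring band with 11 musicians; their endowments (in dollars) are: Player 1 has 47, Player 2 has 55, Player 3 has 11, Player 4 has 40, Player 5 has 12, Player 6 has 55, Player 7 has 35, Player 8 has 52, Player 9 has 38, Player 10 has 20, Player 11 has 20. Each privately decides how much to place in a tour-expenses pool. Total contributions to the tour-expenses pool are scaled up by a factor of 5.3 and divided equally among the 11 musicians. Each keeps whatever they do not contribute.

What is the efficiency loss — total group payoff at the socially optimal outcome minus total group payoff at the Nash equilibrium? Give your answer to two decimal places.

The private return per contributed unit is 5.3/11 = 0.4818 < 1 for every player regardless of endowment, so the Nash equilibrium is zero contribution and the group total is Σ E_j = 47 + 55 + 11 + 40 + 12 + 55 + 35 + 52 + 38 + 20 + 20 = 385.
Each contributed unit returns 5.300 to the group, so the social optimum is full contribution by everyone: group total = 5.300 × 385 = 2040.50.
Efficiency loss = (5.300 − 1) × 385 = 1655.50.

1655.50 dollars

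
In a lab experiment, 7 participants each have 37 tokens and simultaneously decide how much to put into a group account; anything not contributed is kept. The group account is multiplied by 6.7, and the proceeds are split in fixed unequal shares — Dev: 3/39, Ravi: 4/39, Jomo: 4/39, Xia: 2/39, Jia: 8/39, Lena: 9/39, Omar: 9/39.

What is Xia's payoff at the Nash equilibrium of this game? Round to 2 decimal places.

75.14 tokens

A player with share s gets back 6.7·s per unit contributed, so full contribution is dominant for anyone with s > 1/6.7 = 0.1493 and zero contribution is dominant for anyone below.
Jia, Lena and Omar clear that bar, contributing 37 each; the remaining 4 contribute 0. Total contributed: 111.
Xia keeps 37 and receives 6.7 × 111 × 2/39 = 38.14 from the group account, for a payoff of 75.14.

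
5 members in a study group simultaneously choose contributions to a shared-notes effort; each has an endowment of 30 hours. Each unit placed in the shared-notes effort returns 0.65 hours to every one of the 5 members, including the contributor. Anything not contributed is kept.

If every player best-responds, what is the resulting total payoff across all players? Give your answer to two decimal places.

The private return per contributed unit is 0.65 < 1, so contributing 0 is dominant for every player. At the Nash equilibrium everyone keeps their 30, and the group total is 5 × 30 = 150.

150.00 hours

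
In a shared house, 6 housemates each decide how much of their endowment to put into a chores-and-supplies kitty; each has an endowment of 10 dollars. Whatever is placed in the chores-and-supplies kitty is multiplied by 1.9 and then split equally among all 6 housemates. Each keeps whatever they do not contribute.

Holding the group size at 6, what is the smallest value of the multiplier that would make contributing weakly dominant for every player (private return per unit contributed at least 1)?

6

A contributed unit returns (multiplier)/6 to its contributor.
This reaches 1 exactly when the multiplier is 6.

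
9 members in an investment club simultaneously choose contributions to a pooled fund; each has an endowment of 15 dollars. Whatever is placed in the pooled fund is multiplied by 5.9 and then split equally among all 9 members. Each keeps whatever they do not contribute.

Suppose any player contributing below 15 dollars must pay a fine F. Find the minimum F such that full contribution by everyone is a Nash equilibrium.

5.17 dollars

Given the others contribute fully, the best deviation is to contribute 0 (any partial contribution still incurs the fine and gives up units whose private return 0.6556 is below 1).
Deviating from 15 to 0 saves 15 dollars but forfeits the deviator's share of the drop in the pooled fund: 5.9/9 × 15 = 9.83.
So the deviation gain is 15 − 9.83 = 5.17, and the fine must be at least 5.17 dollars to wipe it out.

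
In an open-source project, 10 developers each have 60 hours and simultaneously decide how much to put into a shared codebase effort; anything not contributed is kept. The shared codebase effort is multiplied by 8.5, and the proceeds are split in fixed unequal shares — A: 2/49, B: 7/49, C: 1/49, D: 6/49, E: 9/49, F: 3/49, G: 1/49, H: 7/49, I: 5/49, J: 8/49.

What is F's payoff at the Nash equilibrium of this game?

Each unit j contributes comes back to j as 8.5 × (j's share), so j prefers to contribute only if that share exceeds 1/8.5 = 0.1176; otherwise keeping the unit dominates.
B, D, E, H and J clear that bar, contributing 60 each; the remaining 5 contribute 0. Total contributed: 300.
F keeps 60 and receives 8.5 × 300 × 3/49 = 156.12 from the shared codebase effort, for a payoff of 216.12.

216.12 hours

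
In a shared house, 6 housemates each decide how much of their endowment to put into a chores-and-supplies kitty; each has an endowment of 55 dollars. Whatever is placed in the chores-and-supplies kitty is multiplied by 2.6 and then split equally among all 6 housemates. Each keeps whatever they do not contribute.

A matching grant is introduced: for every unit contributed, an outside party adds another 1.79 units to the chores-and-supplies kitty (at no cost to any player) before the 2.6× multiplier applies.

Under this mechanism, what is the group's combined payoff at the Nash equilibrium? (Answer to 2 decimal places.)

2393.82 dollars

Under the mechanism each unit contributed yields 2.6 × 2.79 / 6 = 1.2090 back to its contributor per unit of net cost, which exceeds 1, making full contribution the dominant choice for everyone.
At the Nash equilibrium everyone contributes 55. Group total payoff = 2.6 × 2.79 × 330 = 2393.82.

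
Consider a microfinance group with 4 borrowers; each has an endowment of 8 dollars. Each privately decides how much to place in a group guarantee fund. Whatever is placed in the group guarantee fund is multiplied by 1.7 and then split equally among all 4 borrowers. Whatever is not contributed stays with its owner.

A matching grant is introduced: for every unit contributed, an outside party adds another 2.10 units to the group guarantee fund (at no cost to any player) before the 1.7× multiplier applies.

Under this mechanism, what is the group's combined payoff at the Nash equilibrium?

With the mechanism, a contributed unit returns 1.7 × 3.10 / 4 = 1.3175 per unit of net cost to the contributor — now above 1 — so contributing fully is weakly dominant for every player.
At the Nash equilibrium everyone contributes 8. Group total payoff = 1.7 × 3.10 × 32 = 168.64.

168.64 dollars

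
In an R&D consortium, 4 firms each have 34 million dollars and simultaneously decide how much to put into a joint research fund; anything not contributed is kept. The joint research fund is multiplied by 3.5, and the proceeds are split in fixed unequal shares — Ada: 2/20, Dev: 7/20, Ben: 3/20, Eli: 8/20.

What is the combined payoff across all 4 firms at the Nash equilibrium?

306.00 million dollars

A player with share s gets back 3.5·s per unit contributed, so full contribution is dominant for anyone with s > 1/3.5 = 0.2857 and zero contribution is dominant for anyone below.
Dev and Eli are above the threshold, contributing 34 each; the remaining 2 contribute 0. Total contributed: 68.
The joint research fund pays out 3.5 × 68 = 238.00 in total (split across the unequal shares, but the aggregate is all that matters for the group sum).
The 2 free-riders keep 34 each, adding 68. Group total = 68 + 238.00 = 306.00.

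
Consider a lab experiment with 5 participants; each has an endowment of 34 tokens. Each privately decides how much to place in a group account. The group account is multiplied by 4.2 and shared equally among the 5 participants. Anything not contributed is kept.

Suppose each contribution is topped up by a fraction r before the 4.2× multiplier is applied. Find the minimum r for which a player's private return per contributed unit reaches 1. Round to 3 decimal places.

0.190

With matching at rate r, one contributed unit becomes (1 + r) in the group account and returns 4.2 × (1 + r) / 5 to the contributor.
Setting this equal to 1: 1 + r = 5/4.2 = 1.1905.
So the minimum matching rate is r = 1.1905 − 1 = 0.190.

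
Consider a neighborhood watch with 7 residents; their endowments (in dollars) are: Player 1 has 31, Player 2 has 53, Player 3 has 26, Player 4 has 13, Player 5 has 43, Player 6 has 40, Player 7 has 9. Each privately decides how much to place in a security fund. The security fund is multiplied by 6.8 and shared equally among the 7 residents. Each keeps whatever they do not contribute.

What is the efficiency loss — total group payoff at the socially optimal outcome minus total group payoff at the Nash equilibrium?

1247.00 dollars

The private return per contributed unit is 6.8/7 = 0.9714 < 1 for every player regardless of endowment, so the Nash equilibrium is zero contribution and the group total is Σ E_j = 31 + 53 + 26 + 13 + 43 + 40 + 9 = 215.
Each contributed unit returns 6.800 to the group, so the social optimum is full contribution by everyone: group total = 6.800 × 215 = 1462.00.
Efficiency loss = (6.800 − 1) × 215 = 1247.00.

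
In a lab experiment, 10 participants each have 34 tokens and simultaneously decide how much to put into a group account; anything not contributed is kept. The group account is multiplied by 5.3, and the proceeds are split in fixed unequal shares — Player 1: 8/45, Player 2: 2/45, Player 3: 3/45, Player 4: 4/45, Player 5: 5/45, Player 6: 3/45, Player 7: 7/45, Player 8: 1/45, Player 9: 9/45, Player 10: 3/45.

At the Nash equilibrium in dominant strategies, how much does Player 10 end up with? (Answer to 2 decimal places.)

46.01 tokens

A player with share s gets back 5.3·s per unit contributed, so full contribution is dominant for anyone with s > 1/5.3 = 0.1887 and zero contribution is dominant for anyone below.
The only share above 0.1887 is Player 9's 9/45, contributing 34; the remaining 9 contribute 0. Total contributed: 34.
Player 10 keeps 34 and receives 5.3 × 34 × 3/45 = 12.01 from the group account, for a payoff of 46.01.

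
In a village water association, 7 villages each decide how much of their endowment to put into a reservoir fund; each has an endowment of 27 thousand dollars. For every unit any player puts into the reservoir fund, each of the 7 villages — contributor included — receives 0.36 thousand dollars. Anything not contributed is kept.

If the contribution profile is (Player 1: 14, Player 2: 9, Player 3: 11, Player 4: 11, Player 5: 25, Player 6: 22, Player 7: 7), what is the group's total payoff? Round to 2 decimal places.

339.48 thousand dollars

Total contributed: 14 + 9 + 11 + 11 + 25 + 22 + 7 = 99; total kept: 7 × 27 − 99 = 90.
The reservoir fund pays out 0.36 × 7 × 99 = 249.48 in aggregate.
Group total = 90 + 249.48 = 339.48.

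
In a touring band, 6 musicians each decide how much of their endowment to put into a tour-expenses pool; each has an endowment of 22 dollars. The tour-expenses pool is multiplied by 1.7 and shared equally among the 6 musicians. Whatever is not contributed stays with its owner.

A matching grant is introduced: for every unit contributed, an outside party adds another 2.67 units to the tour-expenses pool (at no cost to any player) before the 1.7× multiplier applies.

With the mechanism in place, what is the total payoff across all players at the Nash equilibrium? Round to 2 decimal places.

Under the mechanism each unit contributed yields 1.7 × 3.67 / 6 = 1.0398 back to its contributor per unit of net cost, which exceeds 1, making full contribution the dominant choice for everyone.
At the Nash equilibrium everyone contributes 22. Group total payoff = 1.7 × 3.67 × 132 = 823.55.

823.55 dollars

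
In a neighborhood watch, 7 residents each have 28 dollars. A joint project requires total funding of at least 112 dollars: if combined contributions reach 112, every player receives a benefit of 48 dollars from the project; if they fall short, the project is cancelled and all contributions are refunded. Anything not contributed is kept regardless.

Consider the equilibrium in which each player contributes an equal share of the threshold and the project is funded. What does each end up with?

60 dollars

Equal share of the threshold: 112/7 = 16.
At this profile no one gains by cutting their contribution: any cut drops the total below 112, the project is cancelled, contributions are refunded, and the deviator ends with 28, which is less than 28 − 16 + 48 = 60. Contributing more than 16 just wastes the excess. So contributing exactly 16 is a best response.
Each player's payoff: 28 − 16 + 48 = 60.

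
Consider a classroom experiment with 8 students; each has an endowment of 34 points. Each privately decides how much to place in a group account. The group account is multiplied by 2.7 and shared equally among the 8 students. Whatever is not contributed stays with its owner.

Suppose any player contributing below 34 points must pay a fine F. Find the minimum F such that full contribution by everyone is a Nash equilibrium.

Given the others contribute fully, the best deviation is to contribute 0 (any partial contribution still incurs the fine and gives up units whose private return 0.3375 is below 1).
Deviating from 34 to 0 saves 34 points but forfeits the deviator's share of the drop in the group account: 2.7/8 × 34 = 11.47.
So the deviation gain is 34 − 11.47 = 22.53, and the fine must be at least 22.53 points to wipe it out.

22.53 points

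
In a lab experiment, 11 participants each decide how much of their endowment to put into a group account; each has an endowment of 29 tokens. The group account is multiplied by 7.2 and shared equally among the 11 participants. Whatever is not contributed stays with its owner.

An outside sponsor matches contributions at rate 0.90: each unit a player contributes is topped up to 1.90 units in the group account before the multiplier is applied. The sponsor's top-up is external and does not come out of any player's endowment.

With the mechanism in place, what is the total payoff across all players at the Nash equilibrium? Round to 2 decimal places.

4363.92 tokens

With the mechanism, a contributed unit returns 7.2 × 1.90 / 11 = 1.2436 per unit of net cost to the contributor — now above 1 — so contributing fully is weakly dominant for every player.
At the Nash equilibrium everyone contributes 29. Group total payoff = 7.2 × 1.90 × 319 = 4363.92.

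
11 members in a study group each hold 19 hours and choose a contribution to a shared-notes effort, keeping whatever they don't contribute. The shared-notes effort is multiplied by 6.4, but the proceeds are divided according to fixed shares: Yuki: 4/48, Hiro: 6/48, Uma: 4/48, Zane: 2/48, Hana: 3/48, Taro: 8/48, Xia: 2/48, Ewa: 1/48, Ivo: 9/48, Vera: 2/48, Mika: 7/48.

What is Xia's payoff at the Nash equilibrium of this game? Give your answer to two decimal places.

For player j, contributing a unit is worthwhile iff 6.4 × (j's share) ≥ 1, i.e. iff j's share is at least 0.1563.
The shares above 0.1563 belong to Taro and Ivo, contributing 19 each; the remaining 9 contribute 0. Total contributed: 38.
Xia keeps 19 and receives 6.4 × 38 × 2/48 = 10.13 from the shared-notes effort, for a payoff of 29.13.

29.13 hours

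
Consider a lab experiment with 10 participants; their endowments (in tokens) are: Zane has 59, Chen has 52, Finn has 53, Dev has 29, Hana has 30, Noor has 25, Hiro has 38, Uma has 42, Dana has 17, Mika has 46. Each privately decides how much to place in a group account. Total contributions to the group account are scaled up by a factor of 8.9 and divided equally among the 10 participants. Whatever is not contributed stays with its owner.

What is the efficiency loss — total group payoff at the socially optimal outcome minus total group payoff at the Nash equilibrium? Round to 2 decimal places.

The private return per contributed unit is 8.9/10 = 0.8900 < 1 for every player regardless of endowment, so the Nash equilibrium is zero contribution and the group total is Σ E_j = 59 + 52 + 53 + 29 + 30 + 25 + 38 + 42 + 17 + 46 = 391.
Each contributed unit returns 8.900 to the group, so the social optimum is full contribution by everyone: group total = 8.900 × 391 = 3479.90.
Efficiency loss = (8.900 − 1) × 391 = 3088.90.

3088.90 tokens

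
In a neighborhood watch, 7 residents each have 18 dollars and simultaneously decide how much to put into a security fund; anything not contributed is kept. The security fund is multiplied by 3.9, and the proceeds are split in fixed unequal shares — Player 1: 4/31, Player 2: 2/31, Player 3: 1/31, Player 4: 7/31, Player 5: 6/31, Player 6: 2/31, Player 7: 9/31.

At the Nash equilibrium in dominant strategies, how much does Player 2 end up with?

22.53 dollars

Player j's private return per contributed unit is 3.9 × (j's share). Contributing is weakly dominant for j when that share is at least 1/3.9 = 0.2564, and contributing 0 is dominant otherwise.
The only share above 0.2564 is Player 7's 9/31, contributing 18; the remaining 6 contribute 0. Total contributed: 18.
Player 2 keeps 18 and receives 3.9 × 18 × 2/31 = 4.53 from the security fund, for a payoff of 22.53.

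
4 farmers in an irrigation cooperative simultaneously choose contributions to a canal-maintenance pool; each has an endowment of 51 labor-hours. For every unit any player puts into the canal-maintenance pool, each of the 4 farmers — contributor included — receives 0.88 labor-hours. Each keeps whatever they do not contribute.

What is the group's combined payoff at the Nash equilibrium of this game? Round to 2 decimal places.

204.00 labor-hours

The private return per contributed unit is 0.88 < 1, so contributing 0 is dominant for every player. At the Nash equilibrium everyone keeps their 51, and the group total is 4 × 51 = 204.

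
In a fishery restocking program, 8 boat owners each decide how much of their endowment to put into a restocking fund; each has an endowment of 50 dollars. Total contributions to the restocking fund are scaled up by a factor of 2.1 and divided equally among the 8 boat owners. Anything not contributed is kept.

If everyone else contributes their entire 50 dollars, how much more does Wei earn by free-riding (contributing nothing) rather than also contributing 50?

36.88 dollars

Switching from a contribution of 50 to 0 lets Wei keep an extra 50 dollars, but lowers the restocking fund by 50, which costs Wei their own share of that drop: 2.1/8 × 50 = 13.12.
Net gain = 50 − 13.12 = 36.88. The private return per contributed unit (0.2625) is below 1, so free-riding is indeed the best response regardless of what the others do.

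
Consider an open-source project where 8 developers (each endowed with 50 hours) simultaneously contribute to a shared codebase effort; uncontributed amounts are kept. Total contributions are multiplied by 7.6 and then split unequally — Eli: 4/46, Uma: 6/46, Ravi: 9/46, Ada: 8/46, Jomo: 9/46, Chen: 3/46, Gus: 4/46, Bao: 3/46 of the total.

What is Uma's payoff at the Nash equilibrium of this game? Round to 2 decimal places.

Player j's private return per contributed unit is 7.6 × (j's share). Contributing is weakly dominant for j when that share is at least 1/7.6 = 0.1316, and contributing 0 is dominant otherwise.
The shares above 0.1316 belong to Ravi, Ada and Jomo, contributing 50 each; the remaining 5 contribute 0. Total contributed: 150.
Uma keeps 50 and receives 7.6 × 150 × 6/46 = 148.70 from the shared codebase effort, for a payoff of 198.70.

198.70 hours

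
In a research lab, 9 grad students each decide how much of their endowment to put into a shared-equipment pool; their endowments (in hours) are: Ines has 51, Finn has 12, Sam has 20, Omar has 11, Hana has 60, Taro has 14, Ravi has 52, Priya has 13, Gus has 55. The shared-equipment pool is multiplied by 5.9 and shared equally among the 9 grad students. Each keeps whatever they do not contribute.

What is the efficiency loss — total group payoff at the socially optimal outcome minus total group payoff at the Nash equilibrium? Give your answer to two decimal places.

1411.20 hours

The private return per contributed unit is 5.9/9 = 0.6556 < 1 for every player regardless of endowment, so the Nash equilibrium is zero contribution and the group total is Σ E_j = 51 + 12 + 20 + 11 + 60 + 14 + 52 + 13 + 55 = 288.
Each contributed unit returns 5.900 to the group, so the social optimum is full contribution by everyone: group total = 5.900 × 288 = 1699.20.
Efficiency loss = (5.900 − 1) × 288 = 1411.20.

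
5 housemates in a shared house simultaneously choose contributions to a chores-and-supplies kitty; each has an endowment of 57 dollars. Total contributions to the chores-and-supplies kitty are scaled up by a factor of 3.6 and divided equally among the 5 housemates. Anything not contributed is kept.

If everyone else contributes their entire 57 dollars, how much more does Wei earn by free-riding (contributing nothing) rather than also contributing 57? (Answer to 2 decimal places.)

15.96 dollars

Switching from a contribution of 57 to 0 lets Wei keep an extra 57 dollars, but lowers the chores-and-supplies kitty by 57, which costs Wei their own share of that drop: 3.6/5 × 57 = 41.04.
Net gain = 57 − 41.04 = 15.96. The private return per contributed unit (0.7200) is below 1, so free-riding is indeed the best response regardless of what the others do.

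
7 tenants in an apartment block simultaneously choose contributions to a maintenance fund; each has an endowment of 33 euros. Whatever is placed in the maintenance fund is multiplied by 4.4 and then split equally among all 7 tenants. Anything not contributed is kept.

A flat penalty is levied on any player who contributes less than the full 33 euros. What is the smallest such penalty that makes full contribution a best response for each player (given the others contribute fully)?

12.26 euros

Given the others contribute fully, the best deviation is to contribute 0 (any partial contribution still incurs the fine and gives up units whose private return 0.6286 is below 1).
Deviating from 33 to 0 saves 33 euros but forfeits the deviator's share of the drop in the maintenance fund: 4.4/7 × 33 = 20.74.
So the deviation gain is 33 − 20.74 = 12.26, and the fine must be at least 12.26 euros to wipe it out.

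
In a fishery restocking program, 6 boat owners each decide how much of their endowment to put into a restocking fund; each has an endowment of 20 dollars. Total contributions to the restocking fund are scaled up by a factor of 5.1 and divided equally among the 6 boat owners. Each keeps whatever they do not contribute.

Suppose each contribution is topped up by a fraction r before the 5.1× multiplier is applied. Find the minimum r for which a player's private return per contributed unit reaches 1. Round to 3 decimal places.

0.176

With matching at rate r, one contributed unit becomes (1 + r) in the restocking fund and returns 5.1 × (1 + r) / 6 to the contributor.
Setting this equal to 1: 1 + r = 6/5.1 = 1.1765.
So the minimum matching rate is r = 1.1765 − 1 = 0.176.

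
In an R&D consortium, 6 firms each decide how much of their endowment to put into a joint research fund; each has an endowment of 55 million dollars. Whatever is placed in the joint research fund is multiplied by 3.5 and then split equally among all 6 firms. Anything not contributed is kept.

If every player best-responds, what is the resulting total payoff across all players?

Each contributed unit returns 3.5/6 = 0.5833 to its contributor — below 1 — so contributing 0 is dominant for every player. At the Nash equilibrium everyone keeps their 55, and the group total is 6 × 55 = 330.

330.00 million dollars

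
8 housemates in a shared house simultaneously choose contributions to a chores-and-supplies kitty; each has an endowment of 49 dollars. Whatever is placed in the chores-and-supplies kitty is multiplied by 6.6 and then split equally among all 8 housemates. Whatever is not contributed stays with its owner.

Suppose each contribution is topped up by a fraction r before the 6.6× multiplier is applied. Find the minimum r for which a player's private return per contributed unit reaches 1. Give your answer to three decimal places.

0.212

With matching at rate r, one contributed unit becomes (1 + r) in the chores-and-supplies kitty and returns 6.6 × (1 + r) / 8 to the contributor.
Setting this equal to 1: 1 + r = 8/6.6 = 1.2121.
So the minimum matching rate is r = 1.2121 − 1 = 0.212.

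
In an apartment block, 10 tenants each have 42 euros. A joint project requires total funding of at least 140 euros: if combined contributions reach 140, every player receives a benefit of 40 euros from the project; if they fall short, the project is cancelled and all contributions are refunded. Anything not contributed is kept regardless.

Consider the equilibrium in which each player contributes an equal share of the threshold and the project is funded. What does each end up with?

Equal share of the threshold: 140/10 = 14.
At this profile no one gains by cutting their contribution: any cut drops the total below 140, the project is cancelled, contributions are refunded, and the deviator ends with 42, which is less than 42 − 14 + 40 = 68. Contributing more than 14 just wastes the excess. So contributing exactly 14 is a best response.
Each player's payoff: 42 − 14 + 40 = 68.

68 euros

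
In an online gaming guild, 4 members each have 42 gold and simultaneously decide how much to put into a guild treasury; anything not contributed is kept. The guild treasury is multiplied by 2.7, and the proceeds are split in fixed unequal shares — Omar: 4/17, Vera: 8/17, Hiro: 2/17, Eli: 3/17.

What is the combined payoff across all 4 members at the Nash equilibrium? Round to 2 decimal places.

239.40 gold

Each unit j contributes comes back to j as 2.7 × (j's share), so j prefers to contribute only if that share exceeds 1/2.7 = 0.3704; otherwise keeping the unit dominates.
Vera alone (share 8/17) is above the threshold, contributing 42; the remaining 3 contribute 0. Total contributed: 42.
The guild treasury pays out 2.7 × 42 = 113.40 in total (split across the unequal shares, but the aggregate is all that matters for the group sum).
The 3 free-riders keep 42 each, adding 126. Group total = 126 + 113.40 = 239.40.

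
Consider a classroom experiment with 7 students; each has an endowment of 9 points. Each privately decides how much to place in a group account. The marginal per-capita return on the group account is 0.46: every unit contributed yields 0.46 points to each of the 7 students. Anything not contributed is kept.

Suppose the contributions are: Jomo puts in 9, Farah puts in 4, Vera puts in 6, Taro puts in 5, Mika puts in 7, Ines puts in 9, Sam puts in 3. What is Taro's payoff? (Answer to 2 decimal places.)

Total contributed: 9 + 4 + 6 + 5 + 7 + 9 + 3 = 43.
Each receives 0.46 × 43 = 19.78 from the group account.
Taro keeps 9 − 5 = 4, so Taro's payoff is 4 + 19.78 = 23.78.

23.78 points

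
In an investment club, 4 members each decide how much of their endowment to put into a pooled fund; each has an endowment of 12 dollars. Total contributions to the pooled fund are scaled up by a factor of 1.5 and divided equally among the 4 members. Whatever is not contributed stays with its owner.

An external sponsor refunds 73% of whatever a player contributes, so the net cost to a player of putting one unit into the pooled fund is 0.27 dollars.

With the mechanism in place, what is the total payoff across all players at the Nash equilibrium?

107.04 dollars

The effective private return per unit is now (1.5/4) / 0.27 = 1.3889 > 1, so every player's dominant strategy flips to full contribution.
So the Nash equilibrium is full contribution by all 4; the group earns 4 × (12 × 0.73 + 1.5 × 12) = 107.04.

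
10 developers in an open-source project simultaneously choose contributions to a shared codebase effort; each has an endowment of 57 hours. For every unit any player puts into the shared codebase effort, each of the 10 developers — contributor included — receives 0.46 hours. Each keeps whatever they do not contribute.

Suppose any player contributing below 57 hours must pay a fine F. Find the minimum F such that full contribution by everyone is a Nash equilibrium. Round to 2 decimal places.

30.78 hours

Given the others contribute fully, the best deviation is to contribute 0 (any partial contribution still incurs the fine and gives up units whose private return 0.46 is below 1).
Deviating from 57 to 0 saves 57 hours but forfeits the deviator's share of the drop in the shared codebase effort: 0.46 × 57 = 26.22.
So the deviation gain is 57 − 26.22 = 30.78, and the fine must be at least 30.78 hours to wipe it out.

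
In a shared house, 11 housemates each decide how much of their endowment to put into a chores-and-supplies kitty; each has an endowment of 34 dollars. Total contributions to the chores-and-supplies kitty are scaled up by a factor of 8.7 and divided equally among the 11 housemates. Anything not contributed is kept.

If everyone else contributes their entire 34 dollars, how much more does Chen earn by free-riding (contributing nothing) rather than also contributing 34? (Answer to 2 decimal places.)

Switching from a contribution of 34 to 0 lets Chen keep an extra 34 dollars, but lowers the chores-and-supplies kitty by 34, which costs Chen their own share of that drop: 8.7/11 × 34 = 26.89.
Net gain = 34 − 26.89 = 7.11. The private return per contributed unit (0.7909) is below 1, so free-riding is indeed the best response regardless of what the others do.

7.11 dollars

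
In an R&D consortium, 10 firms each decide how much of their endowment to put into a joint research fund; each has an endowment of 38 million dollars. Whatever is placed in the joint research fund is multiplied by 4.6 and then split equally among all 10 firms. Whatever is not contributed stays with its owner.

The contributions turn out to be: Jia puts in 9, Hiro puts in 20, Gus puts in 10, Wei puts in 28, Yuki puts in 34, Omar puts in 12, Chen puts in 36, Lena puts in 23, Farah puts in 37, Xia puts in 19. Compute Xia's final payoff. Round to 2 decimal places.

Total contributed: 9 + 20 + 10 + 28 + 34 + 12 + 36 + 23 + 37 + 19 = 228.
Each receives 4.6 × 228 / 10 = 104.88 from the joint research fund.
Xia keeps 38 − 19 = 19, so Xia's payoff is 19 + 104.88 = 123.88.

123.88 million dollars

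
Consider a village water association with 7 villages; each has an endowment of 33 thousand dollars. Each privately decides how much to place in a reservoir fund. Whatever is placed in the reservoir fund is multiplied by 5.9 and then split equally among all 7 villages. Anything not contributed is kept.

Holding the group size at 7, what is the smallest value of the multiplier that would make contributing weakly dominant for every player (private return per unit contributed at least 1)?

7

A contributed unit returns (multiplier)/7 to its contributor.
This reaches 1 exactly when the multiplier is 7.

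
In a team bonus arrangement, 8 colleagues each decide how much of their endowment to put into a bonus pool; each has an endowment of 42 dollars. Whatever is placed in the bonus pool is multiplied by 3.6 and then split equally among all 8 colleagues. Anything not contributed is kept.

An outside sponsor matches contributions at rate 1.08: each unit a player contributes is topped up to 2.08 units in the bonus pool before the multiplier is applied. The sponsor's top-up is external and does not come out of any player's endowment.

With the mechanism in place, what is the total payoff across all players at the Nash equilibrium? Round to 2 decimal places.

336.00 dollars

With the mechanism, a contributed unit returns 3.6 × 2.08 / 8 = 0.9360 per unit of net cost — still below 1 — so contributing 0 remains dominant for every player.
At the Nash equilibrium no one contributes; group total payoff = 8 × 42 = 336.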